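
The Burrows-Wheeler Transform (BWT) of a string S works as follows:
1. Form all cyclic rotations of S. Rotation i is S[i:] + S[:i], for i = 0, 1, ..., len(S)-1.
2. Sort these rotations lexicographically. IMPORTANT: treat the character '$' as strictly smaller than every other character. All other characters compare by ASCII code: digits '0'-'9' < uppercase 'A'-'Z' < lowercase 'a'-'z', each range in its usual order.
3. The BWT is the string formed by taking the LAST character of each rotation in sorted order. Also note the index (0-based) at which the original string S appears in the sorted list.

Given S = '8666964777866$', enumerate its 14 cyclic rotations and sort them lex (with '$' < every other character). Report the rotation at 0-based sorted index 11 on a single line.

Answer: 866$8666964777

Derivation:
All 14 rotations (rotation i = S[i:]+S[:i]):
  rot[0] = 8666964777866$
  rot[1] = 666964777866$8
  rot[2] = 66964777866$86
  rot[3] = 6964777866$866
  rot[4] = 964777866$8666
  rot[5] = 64777866$86669
  rot[6] = 4777866$866696
  rot[7] = 777866$8666964
  rot[8] = 77866$86669647
  rot[9] = 7866$866696477
  rot[10] = 866$8666964777
  rot[11] = 66$86669647778
  rot[12] = 6$866696477786
  rot[13] = $8666964777866
Sorted (with $ < everything):
  sorted[0] = $8666964777866
  sorted[1] = 4777866$866696
  sorted[2] = 6$866696477786
  sorted[3] = 64777866$86669
  sorted[4] = 66$86669647778
  sorted[5] = 666964777866$8
  sorted[6] = 66964777866$86
  sorted[7] = 6964777866$866
  sorted[8] = 777866$8666964
  sorted[9] = 77866$86669647
  sorted[10] = 7866$866696477
  sorted[11] = 866$8666964777
  sorted[12] = 8666964777866$
  sorted[13] = 964777866$8666
sorted[11] = 866$8666964777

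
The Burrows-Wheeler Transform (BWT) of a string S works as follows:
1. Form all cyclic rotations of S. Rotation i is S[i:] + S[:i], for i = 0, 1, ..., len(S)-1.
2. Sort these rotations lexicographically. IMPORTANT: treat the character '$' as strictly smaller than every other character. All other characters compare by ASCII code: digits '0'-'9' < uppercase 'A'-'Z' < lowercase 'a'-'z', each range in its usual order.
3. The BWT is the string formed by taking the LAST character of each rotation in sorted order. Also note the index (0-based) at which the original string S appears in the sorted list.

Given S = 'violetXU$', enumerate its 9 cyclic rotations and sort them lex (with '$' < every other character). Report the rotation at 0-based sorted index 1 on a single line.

Answer: U$violetX

Derivation:
All 9 rotations (rotation i = S[i:]+S[:i]):
  rot[0] = violetXU$
  rot[1] = ioletXU$v
  rot[2] = oletXU$vi
  rot[3] = letXU$vio
  rot[4] = etXU$viol
  rot[5] = tXU$viole
  rot[6] = XU$violet
  rot[7] = U$violetX
  rot[8] = $violetXU
Sorted (with $ < everything):
  sorted[0] = $violetXU
  sorted[1] = U$violetX
  sorted[2] = XU$violet
  sorted[3] = etXU$viol
  sorted[4] = ioletXU$v
  sorted[5] = letXU$vio
  sorted[6] = oletXU$vi
  sorted[7] = tXU$viole
  sorted[8] = violetXU$
sorted[1] = U$violetX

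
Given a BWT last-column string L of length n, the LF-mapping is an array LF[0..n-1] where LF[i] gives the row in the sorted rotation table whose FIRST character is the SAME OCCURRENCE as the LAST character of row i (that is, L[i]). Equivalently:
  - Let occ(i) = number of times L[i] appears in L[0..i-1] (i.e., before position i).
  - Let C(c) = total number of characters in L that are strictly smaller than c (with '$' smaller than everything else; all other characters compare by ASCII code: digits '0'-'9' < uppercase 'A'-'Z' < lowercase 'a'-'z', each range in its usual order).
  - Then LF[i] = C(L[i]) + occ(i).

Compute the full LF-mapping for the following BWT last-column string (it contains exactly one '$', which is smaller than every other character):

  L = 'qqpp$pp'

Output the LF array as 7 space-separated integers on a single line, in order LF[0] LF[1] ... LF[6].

Char counts: '$':1, 'p':4, 'q':2
C (first-col start): C('$')=0, C('p')=1, C('q')=5
L[0]='q': occ=0, LF[0]=C('q')+0=5+0=5
L[1]='q': occ=1, LF[1]=C('q')+1=5+1=6
L[2]='p': occ=0, LF[2]=C('p')+0=1+0=1
L[3]='p': occ=1, LF[3]=C('p')+1=1+1=2
L[4]='$': occ=0, LF[4]=C('$')+0=0+0=0
L[5]='p': occ=2, LF[5]=C('p')+2=1+2=3
L[6]='p': occ=3, LF[6]=C('p')+3=1+3=4

Answer: 5 6 1 2 0 3 4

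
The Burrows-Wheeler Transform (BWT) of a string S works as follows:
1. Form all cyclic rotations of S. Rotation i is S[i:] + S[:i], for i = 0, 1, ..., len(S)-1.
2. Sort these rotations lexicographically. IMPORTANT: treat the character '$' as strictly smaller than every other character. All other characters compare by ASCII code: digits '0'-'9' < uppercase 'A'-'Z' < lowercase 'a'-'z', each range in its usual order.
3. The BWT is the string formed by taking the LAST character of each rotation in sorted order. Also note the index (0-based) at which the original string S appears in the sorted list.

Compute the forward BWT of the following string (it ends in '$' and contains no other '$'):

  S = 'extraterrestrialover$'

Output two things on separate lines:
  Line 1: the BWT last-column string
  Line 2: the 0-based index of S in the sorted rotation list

All 21 rotations (rotation i = S[i:]+S[:i]):
  rot[0] = extraterrestrialover$
  rot[1] = xtraterrestrialover$e
  rot[2] = traterrestrialover$ex
  rot[3] = raterrestrialover$ext
  rot[4] = aterrestrialover$extr
  rot[5] = terrestrialover$extra
  rot[6] = errestrialover$extrat
  rot[7] = rrestrialover$extrate
  rot[8] = restrialover$extrater
  rot[9] = estrialover$extraterr
  rot[10] = strialover$extraterre
  rot[11] = trialover$extraterres
  rot[12] = rialover$extraterrest
  rot[13] = ialover$extraterrestr
  rot[14] = alover$extraterrestri
  rot[15] = lover$extraterrestria
  rot[16] = over$extraterrestrial
  rot[17] = ver$extraterrestrialo
  rot[18] = er$extraterrestrialov
  rot[19] = r$extraterrestrialove
  rot[20] = $extraterrestrialover
Sorted (with $ < everything):
  sorted[0] = $extraterrestrialover  (last char: 'r')
  sorted[1] = alover$extraterrestri  (last char: 'i')
  sorted[2] = aterrestrialover$extr  (last char: 'r')
  sorted[3] = er$extraterrestrialov  (last char: 'v')
  sorted[4] = errestrialover$extrat  (last char: 't')
  sorted[5] = estrialover$extraterr  (last char: 'r')
  sorted[6] = extraterrestrialover$  (last char: '$')
  sorted[7] = ialover$extraterrestr  (last char: 'r')
  sorted[8] = lover$extraterrestria  (last char: 'a')
  sorted[9] = over$extraterrestrial  (last char: 'l')
  sorted[10] = r$extraterrestrialove  (last char: 'e')
  sorted[11] = raterrestrialover$ext  (last char: 't')
  sorted[12] = restrialover$extrater  (last char: 'r')
  sorted[13] = rialover$extraterrest  (last char: 't')
  sorted[14] = rrestrialover$extrate  (last char: 'e')
  sorted[15] = strialover$extraterre  (last char: 'e')
  sorted[16] = terrestrialover$extra  (last char: 'a')
  sorted[17] = traterrestrialover$ex  (last char: 'x')
  sorted[18] = trialover$extraterres  (last char: 's')
  sorted[19] = ver$extraterrestrialo  (last char: 'o')
  sorted[20] = xtraterrestrialover$e  (last char: 'e')
Last column: rirvtr$raletrteeaxsoe
Original string S is at sorted index 6

Answer: rirvtr$raletrteeaxsoe
6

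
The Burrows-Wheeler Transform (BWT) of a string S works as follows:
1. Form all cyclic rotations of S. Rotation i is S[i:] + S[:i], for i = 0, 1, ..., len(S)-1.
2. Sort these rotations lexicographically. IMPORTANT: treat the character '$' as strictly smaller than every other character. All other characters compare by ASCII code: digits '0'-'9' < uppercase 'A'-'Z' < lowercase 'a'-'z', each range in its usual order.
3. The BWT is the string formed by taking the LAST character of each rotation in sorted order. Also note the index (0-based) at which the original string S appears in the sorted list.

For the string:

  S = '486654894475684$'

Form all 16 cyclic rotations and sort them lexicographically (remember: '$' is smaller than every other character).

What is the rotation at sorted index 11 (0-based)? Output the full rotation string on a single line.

All 16 rotations (rotation i = S[i:]+S[:i]):
  rot[0] = 486654894475684$
  rot[1] = 86654894475684$4
  rot[2] = 6654894475684$48
  rot[3] = 654894475684$486
  rot[4] = 54894475684$4866
  rot[5] = 4894475684$48665
  rot[6] = 894475684$486654
  rot[7] = 94475684$4866548
  rot[8] = 4475684$48665489
  rot[9] = 475684$486654894
  rot[10] = 75684$4866548944
  rot[11] = 5684$48665489447
  rot[12] = 684$486654894475
  rot[13] = 84$4866548944756
  rot[14] = 4$48665489447568
  rot[15] = $486654894475684
Sorted (with $ < everything):
  sorted[0] = $486654894475684
  sorted[1] = 4$48665489447568
  sorted[2] = 4475684$48665489
  sorted[3] = 475684$486654894
  sorted[4] = 486654894475684$
  sorted[5] = 4894475684$48665
  sorted[6] = 54894475684$4866
  sorted[7] = 5684$48665489447
  sorted[8] = 654894475684$486
  sorted[9] = 6654894475684$48
  sorted[10] = 684$486654894475
  sorted[11] = 75684$4866548944
  sorted[12] = 84$4866548944756
  sorted[13] = 86654894475684$4
  sorted[14] = 894475684$486654
  sorted[15] = 94475684$4866548
sorted[11] = 75684$4866548944

Answer: 75684$4866548944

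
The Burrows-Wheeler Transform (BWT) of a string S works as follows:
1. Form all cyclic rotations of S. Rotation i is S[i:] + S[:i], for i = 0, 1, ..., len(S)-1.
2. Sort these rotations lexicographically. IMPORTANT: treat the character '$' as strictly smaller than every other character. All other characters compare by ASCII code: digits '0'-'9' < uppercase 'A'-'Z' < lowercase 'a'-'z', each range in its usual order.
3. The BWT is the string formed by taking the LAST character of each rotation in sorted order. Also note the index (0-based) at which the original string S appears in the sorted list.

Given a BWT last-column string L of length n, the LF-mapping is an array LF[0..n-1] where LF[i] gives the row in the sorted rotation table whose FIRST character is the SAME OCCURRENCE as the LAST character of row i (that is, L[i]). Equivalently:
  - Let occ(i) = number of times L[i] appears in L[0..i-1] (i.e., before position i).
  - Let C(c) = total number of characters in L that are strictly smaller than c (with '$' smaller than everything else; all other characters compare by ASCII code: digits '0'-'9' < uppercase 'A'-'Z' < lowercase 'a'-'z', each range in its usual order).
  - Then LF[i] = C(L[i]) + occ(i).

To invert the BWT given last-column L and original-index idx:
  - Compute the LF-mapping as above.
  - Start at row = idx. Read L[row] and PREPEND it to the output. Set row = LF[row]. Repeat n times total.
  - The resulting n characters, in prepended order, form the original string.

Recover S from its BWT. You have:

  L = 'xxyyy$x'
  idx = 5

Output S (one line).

Answer: yxyyxx$

Derivation:
LF mapping: 1 2 4 5 6 0 3
Walk LF starting at row 5, prepending L[row]:
  step 1: row=5, L[5]='$', prepend. Next row=LF[5]=0
  step 2: row=0, L[0]='x', prepend. Next row=LF[0]=1
  step 3: row=1, L[1]='x', prepend. Next row=LF[1]=2
  step 4: row=2, L[2]='y', prepend. Next row=LF[2]=4
  step 5: row=4, L[4]='y', prepend. Next row=LF[4]=6
  step 6: row=6, L[6]='x', prepend. Next row=LF[6]=3
  step 7: row=3, L[3]='y', prepend. Next row=LF[3]=5
Reversed output: yxyyxx$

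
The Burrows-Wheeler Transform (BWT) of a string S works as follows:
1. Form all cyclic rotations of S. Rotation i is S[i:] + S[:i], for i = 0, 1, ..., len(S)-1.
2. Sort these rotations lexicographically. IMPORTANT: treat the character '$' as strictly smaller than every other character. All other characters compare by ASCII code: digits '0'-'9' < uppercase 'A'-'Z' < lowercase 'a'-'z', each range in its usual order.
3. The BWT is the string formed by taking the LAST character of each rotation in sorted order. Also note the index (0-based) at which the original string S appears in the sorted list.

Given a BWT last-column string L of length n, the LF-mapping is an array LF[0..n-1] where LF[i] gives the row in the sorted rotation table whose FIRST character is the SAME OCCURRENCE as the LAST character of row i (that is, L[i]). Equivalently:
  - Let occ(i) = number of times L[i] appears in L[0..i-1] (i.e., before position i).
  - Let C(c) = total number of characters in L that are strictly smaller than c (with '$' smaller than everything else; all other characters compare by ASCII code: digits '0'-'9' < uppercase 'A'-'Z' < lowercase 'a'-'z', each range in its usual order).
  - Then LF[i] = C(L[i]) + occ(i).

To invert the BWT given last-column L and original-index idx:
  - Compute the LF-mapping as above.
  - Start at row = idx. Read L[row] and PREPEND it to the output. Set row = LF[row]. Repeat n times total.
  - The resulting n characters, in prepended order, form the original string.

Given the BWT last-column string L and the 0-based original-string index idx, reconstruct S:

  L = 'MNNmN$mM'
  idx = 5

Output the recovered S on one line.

LF mapping: 1 3 4 6 5 0 7 2
Walk LF starting at row 5, prepending L[row]:
  step 1: row=5, L[5]='$', prepend. Next row=LF[5]=0
  step 2: row=0, L[0]='M', prepend. Next row=LF[0]=1
  step 3: row=1, L[1]='N', prepend. Next row=LF[1]=3
  step 4: row=3, L[3]='m', prepend. Next row=LF[3]=6
  step 5: row=6, L[6]='m', prepend. Next row=LF[6]=7
  step 6: row=7, L[7]='M', prepend. Next row=LF[7]=2
  step 7: row=2, L[2]='N', prepend. Next row=LF[2]=4
  step 8: row=4, L[4]='N', prepend. Next row=LF[4]=5
Reversed output: NNMmmNM$

Answer: NNMmmNM$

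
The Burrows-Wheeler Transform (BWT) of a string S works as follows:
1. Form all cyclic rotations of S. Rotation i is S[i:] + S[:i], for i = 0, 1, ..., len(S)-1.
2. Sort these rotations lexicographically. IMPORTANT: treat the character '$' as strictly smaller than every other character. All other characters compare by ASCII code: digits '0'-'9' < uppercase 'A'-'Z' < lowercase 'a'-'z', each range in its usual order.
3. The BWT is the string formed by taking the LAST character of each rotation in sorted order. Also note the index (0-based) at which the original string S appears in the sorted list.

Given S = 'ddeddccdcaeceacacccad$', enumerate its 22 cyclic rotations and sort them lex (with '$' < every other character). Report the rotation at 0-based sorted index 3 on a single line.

Answer: ad$ddeddccdcaeceacaccc

Derivation:
All 22 rotations (rotation i = S[i:]+S[:i]):
  rot[0] = ddeddccdcaeceacacccad$
  rot[1] = deddccdcaeceacacccad$d
  rot[2] = eddccdcaeceacacccad$dd
  rot[3] = ddccdcaeceacacccad$dde
  rot[4] = dccdcaeceacacccad$dded
  rot[5] = ccdcaeceacacccad$ddedd
  rot[6] = cdcaeceacacccad$ddeddc
  rot[7] = dcaeceacacccad$ddeddcc
  rot[8] = caeceacacccad$ddeddccd
  rot[9] = aeceacacccad$ddeddccdc
  rot[10] = eceacacccad$ddeddccdca
  rot[11] = ceacacccad$ddeddccdcae
  rot[12] = eacacccad$ddeddccdcaec
  rot[13] = acacccad$ddeddccdcaece
  rot[14] = cacccad$ddeddccdcaecea
  rot[15] = acccad$ddeddccdcaeceac
  rot[16] = cccad$ddeddccdcaeceaca
  rot[17] = ccad$ddeddccdcaeceacac
  rot[18] = cad$ddeddccdcaeceacacc
  rot[19] = ad$ddeddccdcaeceacaccc
  rot[20] = d$ddeddccdcaeceacaccca
  rot[21] = $ddeddccdcaeceacacccad
Sorted (with $ < everything):
  sorted[0] = $ddeddccdcaeceacacccad
  sorted[1] = acacccad$ddeddccdcaece
  sorted[2] = acccad$ddeddccdcaeceac
  sorted[3] = ad$ddeddccdcaeceacaccc
  sorted[4] = aeceacacccad$ddeddccdc
  sorted[5] = cacccad$ddeddccdcaecea
  sorted[6] = cad$ddeddccdcaeceacacc
  sorted[7] = caeceacacccad$ddeddccd
  sorted[8] = ccad$ddeddccdcaeceacac
  sorted[9] = cccad$ddeddccdcaeceaca
  sorted[10] = ccdcaeceacacccad$ddedd
  sorted[11] = cdcaeceacacccad$ddeddc
  sorted[12] = ceacacccad$ddeddccdcae
  sorted[13] = d$ddeddccdcaeceacaccca
  sorted[14] = dcaeceacacccad$ddeddcc
  sorted[15] = dccdcaeceacacccad$dded
  sorted[16] = ddccdcaeceacacccad$dde
  sorted[17] = ddeddccdcaeceacacccad$
  sorted[18] = deddccdcaeceacacccad$d
  sorted[19] = eacacccad$ddeddccdcaec
  sorted[20] = eceacacccad$ddeddccdca
  sorted[21] = eddccdcaeceacacccad$dd
sorted[3] = ad$ddeddccdcaeceacaccc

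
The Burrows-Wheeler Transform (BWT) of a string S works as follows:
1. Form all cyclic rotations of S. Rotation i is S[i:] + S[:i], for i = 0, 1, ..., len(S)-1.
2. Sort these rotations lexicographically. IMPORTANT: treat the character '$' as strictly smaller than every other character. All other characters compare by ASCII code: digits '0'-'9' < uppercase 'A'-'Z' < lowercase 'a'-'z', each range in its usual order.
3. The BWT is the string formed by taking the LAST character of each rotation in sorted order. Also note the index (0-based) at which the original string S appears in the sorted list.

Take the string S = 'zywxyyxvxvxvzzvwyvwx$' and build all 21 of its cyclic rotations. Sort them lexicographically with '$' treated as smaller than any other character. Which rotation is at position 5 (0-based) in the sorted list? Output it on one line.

All 21 rotations (rotation i = S[i:]+S[:i]):
  rot[0] = zywxyyxvxvxvzzvwyvwx$
  rot[1] = ywxyyxvxvxvzzvwyvwx$z
  rot[2] = wxyyxvxvxvzzvwyvwx$zy
  rot[3] = xyyxvxvxvzzvwyvwx$zyw
  rot[4] = yyxvxvxvzzvwyvwx$zywx
  rot[5] = yxvxvxvzzvwyvwx$zywxy
  rot[6] = xvxvxvzzvwyvwx$zywxyy
  rot[7] = vxvxvzzvwyvwx$zywxyyx
  rot[8] = xvxvzzvwyvwx$zywxyyxv
  rot[9] = vxvzzvwyvwx$zywxyyxvx
  rot[10] = xvzzvwyvwx$zywxyyxvxv
  rot[11] = vzzvwyvwx$zywxyyxvxvx
  rot[12] = zzvwyvwx$zywxyyxvxvxv
  rot[13] = zvwyvwx$zywxyyxvxvxvz
  rot[14] = vwyvwx$zywxyyxvxvxvzz
  rot[15] = wyvwx$zywxyyxvxvxvzzv
  rot[16] = yvwx$zywxyyxvxvxvzzvw
  rot[17] = vwx$zywxyyxvxvxvzzvwy
  rot[18] = wx$zywxyyxvxvxvzzvwyv
  rot[19] = x$zywxyyxvxvxvzzvwyvw
  rot[20] = $zywxyyxvxvxvzzvwyvwx
Sorted (with $ < everything):
  sorted[0] = $zywxyyxvxvxvzzvwyvwx
  sorted[1] = vwx$zywxyyxvxvxvzzvwy
  sorted[2] = vwyvwx$zywxyyxvxvxvzz
  sorted[3] = vxvxvzzvwyvwx$zywxyyx
  sorted[4] = vxvzzvwyvwx$zywxyyxvx
  sorted[5] = vzzvwyvwx$zywxyyxvxvx
  sorted[6] = wx$zywxyyxvxvxvzzvwyv
  sorted[7] = wxyyxvxvxvzzvwyvwx$zy
  sorted[8] = wyvwx$zywxyyxvxvxvzzv
  sorted[9] = x$zywxyyxvxvxvzzvwyvw
  sorted[10] = xvxvxvzzvwyvwx$zywxyy
  sorted[11] = xvxvzzvwyvwx$zywxyyxv
  sorted[12] = xvzzvwyvwx$zywxyyxvxv
  sorted[13] = xyyxvxvxvzzvwyvwx$zyw
  sorted[14] = yvwx$zywxyyxvxvxvzzvw
  sorted[15] = ywxyyxvxvxvzzvwyvwx$z
  sorted[16] = yxvxvxvzzvwyvwx$zywxy
  sorted[17] = yyxvxvxvzzvwyvwx$zywx
  sorted[18] = zvwyvwx$zywxyyxvxvxvz
  sorted[19] = zywxyyxvxvxvzzvwyvwx$
  sorted[20] = zzvwyvwx$zywxyyxvxvxv
sorted[5] = vzzvwyvwx$zywxyyxvxvx

Answer: vzzvwyvwx$zywxyyxvxvx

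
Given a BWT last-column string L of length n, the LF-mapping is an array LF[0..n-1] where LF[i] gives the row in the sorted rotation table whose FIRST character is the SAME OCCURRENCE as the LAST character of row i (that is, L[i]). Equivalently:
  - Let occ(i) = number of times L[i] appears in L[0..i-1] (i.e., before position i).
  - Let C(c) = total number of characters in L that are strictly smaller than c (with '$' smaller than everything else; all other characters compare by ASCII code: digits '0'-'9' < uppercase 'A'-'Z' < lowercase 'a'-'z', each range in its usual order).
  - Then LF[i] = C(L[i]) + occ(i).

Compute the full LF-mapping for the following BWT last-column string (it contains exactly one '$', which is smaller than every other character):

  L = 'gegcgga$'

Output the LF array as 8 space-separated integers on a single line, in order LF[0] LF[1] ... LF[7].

Char counts: '$':1, 'a':1, 'c':1, 'e':1, 'g':4
C (first-col start): C('$')=0, C('a')=1, C('c')=2, C('e')=3, C('g')=4
L[0]='g': occ=0, LF[0]=C('g')+0=4+0=4
L[1]='e': occ=0, LF[1]=C('e')+0=3+0=3
L[2]='g': occ=1, LF[2]=C('g')+1=4+1=5
L[3]='c': occ=0, LF[3]=C('c')+0=2+0=2
L[4]='g': occ=2, LF[4]=C('g')+2=4+2=6
L[5]='g': occ=3, LF[5]=C('g')+3=4+3=7
L[6]='a': occ=0, LF[6]=C('a')+0=1+0=1
L[7]='$': occ=0, LF[7]=C('$')+0=0+0=0

Answer: 4 3 5 2 6 7 1 0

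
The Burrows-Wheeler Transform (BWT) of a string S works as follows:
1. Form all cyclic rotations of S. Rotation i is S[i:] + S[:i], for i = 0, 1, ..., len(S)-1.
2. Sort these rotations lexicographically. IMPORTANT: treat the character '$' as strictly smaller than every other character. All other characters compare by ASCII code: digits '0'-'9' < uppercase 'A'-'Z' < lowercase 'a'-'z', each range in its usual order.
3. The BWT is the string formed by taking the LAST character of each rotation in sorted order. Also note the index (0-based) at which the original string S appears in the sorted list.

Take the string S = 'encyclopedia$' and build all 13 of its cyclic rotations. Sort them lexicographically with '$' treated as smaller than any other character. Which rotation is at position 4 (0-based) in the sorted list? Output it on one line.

Answer: dia$encyclope

Derivation:
All 13 rotations (rotation i = S[i:]+S[:i]):
  rot[0] = encyclopedia$
  rot[1] = ncyclopedia$e
  rot[2] = cyclopedia$en
  rot[3] = yclopedia$enc
  rot[4] = clopedia$ency
  rot[5] = lopedia$encyc
  rot[6] = opedia$encycl
  rot[7] = pedia$encyclo
  rot[8] = edia$encyclop
  rot[9] = dia$encyclope
  rot[10] = ia$encycloped
  rot[11] = a$encyclopedi
  rot[12] = $encyclopedia
Sorted (with $ < everything):
  sorted[0] = $encyclopedia
  sorted[1] = a$encyclopedi
  sorted[2] = clopedia$ency
  sorted[3] = cyclopedia$en
  sorted[4] = dia$encyclope
  sorted[5] = edia$encyclop
  sorted[6] = encyclopedia$
  sorted[7] = ia$encycloped
  sorted[8] = lopedia$encyc
  sorted[9] = ncyclopedia$e
  sorted[10] = opedia$encycl
  sorted[11] = pedia$encyclo
  sorted[12] = yclopedia$enc
sorted[4] = dia$encyclope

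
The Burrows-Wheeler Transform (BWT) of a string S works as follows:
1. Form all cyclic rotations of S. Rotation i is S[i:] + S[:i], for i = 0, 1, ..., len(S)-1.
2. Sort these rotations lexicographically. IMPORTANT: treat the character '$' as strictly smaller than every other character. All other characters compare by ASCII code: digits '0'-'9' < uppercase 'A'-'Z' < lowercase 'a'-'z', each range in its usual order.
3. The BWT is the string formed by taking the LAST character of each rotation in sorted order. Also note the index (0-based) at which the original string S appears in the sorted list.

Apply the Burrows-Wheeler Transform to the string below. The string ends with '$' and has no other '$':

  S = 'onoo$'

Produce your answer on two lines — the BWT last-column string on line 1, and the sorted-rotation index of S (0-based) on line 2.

Answer: ooo$n
3

Derivation:
All 5 rotations (rotation i = S[i:]+S[:i]):
  rot[0] = onoo$
  rot[1] = noo$o
  rot[2] = oo$on
  rot[3] = o$ono
  rot[4] = $onoo
Sorted (with $ < everything):
  sorted[0] = $onoo  (last char: 'o')
  sorted[1] = noo$o  (last char: 'o')
  sorted[2] = o$ono  (last char: 'o')
  sorted[3] = onoo$  (last char: '$')
  sorted[4] = oo$on  (last char: 'n')
Last column: ooo$n
Original string S is at sorted index 3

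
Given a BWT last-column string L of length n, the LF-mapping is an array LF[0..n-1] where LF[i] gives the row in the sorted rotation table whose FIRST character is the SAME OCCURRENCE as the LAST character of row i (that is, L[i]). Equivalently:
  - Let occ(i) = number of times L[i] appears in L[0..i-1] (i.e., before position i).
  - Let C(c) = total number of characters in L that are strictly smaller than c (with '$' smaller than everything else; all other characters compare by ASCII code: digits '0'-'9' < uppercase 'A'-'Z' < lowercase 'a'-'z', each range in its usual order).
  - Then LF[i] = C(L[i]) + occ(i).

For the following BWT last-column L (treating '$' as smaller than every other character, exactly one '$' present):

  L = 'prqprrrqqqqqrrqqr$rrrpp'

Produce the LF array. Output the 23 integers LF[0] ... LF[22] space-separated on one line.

Answer: 1 13 5 2 14 15 16 6 7 8 9 10 17 18 11 12 19 0 20 21 22 3 4

Derivation:
Char counts: '$':1, 'p':4, 'q':8, 'r':10
C (first-col start): C('$')=0, C('p')=1, C('q')=5, C('r')=13
L[0]='p': occ=0, LF[0]=C('p')+0=1+0=1
L[1]='r': occ=0, LF[1]=C('r')+0=13+0=13
L[2]='q': occ=0, LF[2]=C('q')+0=5+0=5
L[3]='p': occ=1, LF[3]=C('p')+1=1+1=2
L[4]='r': occ=1, LF[4]=C('r')+1=13+1=14
L[5]='r': occ=2, LF[5]=C('r')+2=13+2=15
L[6]='r': occ=3, LF[6]=C('r')+3=13+3=16
L[7]='q': occ=1, LF[7]=C('q')+1=5+1=6
L[8]='q': occ=2, LF[8]=C('q')+2=5+2=7
L[9]='q': occ=3, LF[9]=C('q')+3=5+3=8
L[10]='q': occ=4, LF[10]=C('q')+4=5+4=9
L[11]='q': occ=5, LF[11]=C('q')+5=5+5=10
L[12]='r': occ=4, LF[12]=C('r')+4=13+4=17
L[13]='r': occ=5, LF[13]=C('r')+5=13+5=18
L[14]='q': occ=6, LF[14]=C('q')+6=5+6=11
L[15]='q': occ=7, LF[15]=C('q')+7=5+7=12
L[16]='r': occ=6, LF[16]=C('r')+6=13+6=19
L[17]='$': occ=0, LF[17]=C('$')+0=0+0=0
L[18]='r': occ=7, LF[18]=C('r')+7=13+7=20
L[19]='r': occ=8, LF[19]=C('r')+8=13+8=21
L[20]='r': occ=9, LF[20]=C('r')+9=13+9=22
L[21]='p': occ=2, LF[21]=C('p')+2=1+2=3
L[22]='p': occ=3, LF[22]=C('p')+3=1+3=4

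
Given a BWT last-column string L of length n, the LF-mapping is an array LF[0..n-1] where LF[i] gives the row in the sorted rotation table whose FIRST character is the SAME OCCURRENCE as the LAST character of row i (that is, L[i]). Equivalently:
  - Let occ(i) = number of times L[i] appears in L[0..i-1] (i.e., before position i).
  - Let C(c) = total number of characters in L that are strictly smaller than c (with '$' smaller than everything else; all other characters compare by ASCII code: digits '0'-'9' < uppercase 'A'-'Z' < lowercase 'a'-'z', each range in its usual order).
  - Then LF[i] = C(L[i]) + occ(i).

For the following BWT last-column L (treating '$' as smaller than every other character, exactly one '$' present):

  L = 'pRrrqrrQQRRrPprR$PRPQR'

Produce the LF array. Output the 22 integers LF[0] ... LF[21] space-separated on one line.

Answer: 13 7 16 17 15 18 19 4 5 8 9 20 1 14 21 10 0 2 11 3 6 12

Derivation:
Char counts: '$':1, 'P':3, 'Q':3, 'R':6, 'p':2, 'q':1, 'r':6
C (first-col start): C('$')=0, C('P')=1, C('Q')=4, C('R')=7, C('p')=13, C('q')=15, C('r')=16
L[0]='p': occ=0, LF[0]=C('p')+0=13+0=13
L[1]='R': occ=0, LF[1]=C('R')+0=7+0=7
L[2]='r': occ=0, LF[2]=C('r')+0=16+0=16
L[3]='r': occ=1, LF[3]=C('r')+1=16+1=17
L[4]='q': occ=0, LF[4]=C('q')+0=15+0=15
L[5]='r': occ=2, LF[5]=C('r')+2=16+2=18
L[6]='r': occ=3, LF[6]=C('r')+3=16+3=19
L[7]='Q': occ=0, LF[7]=C('Q')+0=4+0=4
L[8]='Q': occ=1, LF[8]=C('Q')+1=4+1=5
L[9]='R': occ=1, LF[9]=C('R')+1=7+1=8
L[10]='R': occ=2, LF[10]=C('R')+2=7+2=9
L[11]='r': occ=4, LF[11]=C('r')+4=16+4=20
L[12]='P': occ=0, LF[12]=C('P')+0=1+0=1
L[13]='p': occ=1, LF[13]=C('p')+1=13+1=14
L[14]='r': occ=5, LF[14]=C('r')+5=16+5=21
L[15]='R': occ=3, LF[15]=C('R')+3=7+3=10
L[16]='$': occ=0, LF[16]=C('$')+0=0+0=0
L[17]='P': occ=1, LF[17]=C('P')+1=1+1=2
L[18]='R': occ=4, LF[18]=C('R')+4=7+4=11
L[19]='P': occ=2, LF[19]=C('P')+2=1+2=3
L[20]='Q': occ=2, LF[20]=C('Q')+2=4+2=6
L[21]='R': occ=5, LF[21]=C('R')+5=7+5=12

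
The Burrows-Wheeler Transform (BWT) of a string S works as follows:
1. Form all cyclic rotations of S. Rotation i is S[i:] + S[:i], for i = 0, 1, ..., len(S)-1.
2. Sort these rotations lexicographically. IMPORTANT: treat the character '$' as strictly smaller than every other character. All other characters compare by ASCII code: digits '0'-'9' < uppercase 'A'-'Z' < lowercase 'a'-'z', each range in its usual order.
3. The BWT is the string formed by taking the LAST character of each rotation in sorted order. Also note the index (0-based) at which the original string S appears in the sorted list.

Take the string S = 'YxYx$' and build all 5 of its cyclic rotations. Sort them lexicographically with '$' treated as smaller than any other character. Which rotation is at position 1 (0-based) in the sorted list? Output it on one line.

Answer: Yx$Yx

Derivation:
All 5 rotations (rotation i = S[i:]+S[:i]):
  rot[0] = YxYx$
  rot[1] = xYx$Y
  rot[2] = Yx$Yx
  rot[3] = x$YxY
  rot[4] = $YxYx
Sorted (with $ < everything):
  sorted[0] = $YxYx
  sorted[1] = Yx$Yx
  sorted[2] = YxYx$
  sorted[3] = x$YxY
  sorted[4] = xYx$Y
sorted[1] = Yx$Yx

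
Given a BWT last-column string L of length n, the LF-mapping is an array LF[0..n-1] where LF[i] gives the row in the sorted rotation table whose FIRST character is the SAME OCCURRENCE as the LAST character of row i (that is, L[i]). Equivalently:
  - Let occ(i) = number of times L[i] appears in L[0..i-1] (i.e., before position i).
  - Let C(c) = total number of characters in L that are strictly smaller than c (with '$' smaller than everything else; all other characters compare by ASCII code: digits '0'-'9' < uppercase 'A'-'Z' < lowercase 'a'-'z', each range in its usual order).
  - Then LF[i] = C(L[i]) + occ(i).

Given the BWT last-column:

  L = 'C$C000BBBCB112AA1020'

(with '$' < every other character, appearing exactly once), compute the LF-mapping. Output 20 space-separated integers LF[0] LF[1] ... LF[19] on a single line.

Answer: 17 0 18 1 2 3 13 14 15 19 16 6 7 9 11 12 8 4 10 5

Derivation:
Char counts: '$':1, '0':5, '1':3, '2':2, 'A':2, 'B':4, 'C':3
C (first-col start): C('$')=0, C('0')=1, C('1')=6, C('2')=9, C('A')=11, C('B')=13, C('C')=17
L[0]='C': occ=0, LF[0]=C('C')+0=17+0=17
L[1]='$': occ=0, LF[1]=C('$')+0=0+0=0
L[2]='C': occ=1, LF[2]=C('C')+1=17+1=18
L[3]='0': occ=0, LF[3]=C('0')+0=1+0=1
L[4]='0': occ=1, LF[4]=C('0')+1=1+1=2
L[5]='0': occ=2, LF[5]=C('0')+2=1+2=3
L[6]='B': occ=0, LF[6]=C('B')+0=13+0=13
L[7]='B': occ=1, LF[7]=C('B')+1=13+1=14
L[8]='B': occ=2, LF[8]=C('B')+2=13+2=15
L[9]='C': occ=2, LF[9]=C('C')+2=17+2=19
L[10]='B': occ=3, LF[10]=C('B')+3=13+3=16
L[11]='1': occ=0, LF[11]=C('1')+0=6+0=6
L[12]='1': occ=1, LF[12]=C('1')+1=6+1=7
L[13]='2': occ=0, LF[13]=C('2')+0=9+0=9
L[14]='A': occ=0, LF[14]=C('A')+0=11+0=11
L[15]='A': occ=1, LF[15]=C('A')+1=11+1=12
L[16]='1': occ=2, LF[16]=C('1')+2=6+2=8
L[17]='0': occ=3, LF[17]=C('0')+3=1+3=4
L[18]='2': occ=1, LF[18]=C('2')+1=9+1=10
L[19]='0': occ=4, LF[19]=C('0')+4=1+4=5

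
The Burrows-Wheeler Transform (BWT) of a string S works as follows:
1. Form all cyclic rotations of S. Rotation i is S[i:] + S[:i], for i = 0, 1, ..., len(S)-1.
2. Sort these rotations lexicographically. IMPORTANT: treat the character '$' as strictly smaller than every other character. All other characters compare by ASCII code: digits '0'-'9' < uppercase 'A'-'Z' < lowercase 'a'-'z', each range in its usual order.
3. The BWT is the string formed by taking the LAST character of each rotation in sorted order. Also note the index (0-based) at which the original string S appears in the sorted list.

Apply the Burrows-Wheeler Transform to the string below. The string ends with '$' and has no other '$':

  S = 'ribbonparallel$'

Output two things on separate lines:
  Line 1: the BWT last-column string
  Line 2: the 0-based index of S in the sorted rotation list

All 15 rotations (rotation i = S[i:]+S[:i]):
  rot[0] = ribbonparallel$
  rot[1] = ibbonparallel$r
  rot[2] = bbonparallel$ri
  rot[3] = bonparallel$rib
  rot[4] = onparallel$ribb
  rot[5] = nparallel$ribbo
  rot[6] = parallel$ribbon
  rot[7] = arallel$ribbonp
  rot[8] = rallel$ribbonpa
  rot[9] = allel$ribbonpar
  rot[10] = llel$ribbonpara
  rot[11] = lel$ribbonparal
  rot[12] = el$ribbonparall
  rot[13] = l$ribbonparalle
  rot[14] = $ribbonparallel
Sorted (with $ < everything):
  sorted[0] = $ribbonparallel  (last char: 'l')
  sorted[1] = allel$ribbonpar  (last char: 'r')
  sorted[2] = arallel$ribbonp  (last char: 'p')
  sorted[3] = bbonparallel$ri  (last char: 'i')
  sorted[4] = bonparallel$rib  (last char: 'b')
  sorted[5] = el$ribbonparall  (last char: 'l')
  sorted[6] = ibbonparallel$r  (last char: 'r')
  sorted[7] = l$ribbonparalle  (last char: 'e')
  sorted[8] = lel$ribbonparal  (last char: 'l')
  sorted[9] = llel$ribbonpara  (last char: 'a')
  sorted[10] = nparallel$ribbo  (last char: 'o')
  sorted[11] = onparallel$ribb  (last char: 'b')
  sorted[12] = parallel$ribbon  (last char: 'n')
  sorted[13] = rallel$ribbonpa  (last char: 'a')
  sorted[14] = ribbonparallel$  (last char: '$')
Last column: lrpiblrelaobna$
Original string S is at sorted index 14

Answer: lrpiblrelaobna$
14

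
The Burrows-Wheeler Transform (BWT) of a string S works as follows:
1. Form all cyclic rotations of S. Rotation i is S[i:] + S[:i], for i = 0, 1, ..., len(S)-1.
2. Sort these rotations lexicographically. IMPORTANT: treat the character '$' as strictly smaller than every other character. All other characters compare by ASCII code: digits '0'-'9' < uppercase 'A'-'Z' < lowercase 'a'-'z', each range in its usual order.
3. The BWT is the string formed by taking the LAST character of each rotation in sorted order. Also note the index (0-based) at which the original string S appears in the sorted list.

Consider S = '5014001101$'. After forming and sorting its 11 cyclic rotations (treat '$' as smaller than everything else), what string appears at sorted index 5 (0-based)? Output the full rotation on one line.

Answer: 1$501400110

Derivation:
All 11 rotations (rotation i = S[i:]+S[:i]):
  rot[0] = 5014001101$
  rot[1] = 014001101$5
  rot[2] = 14001101$50
  rot[3] = 4001101$501
  rot[4] = 001101$5014
  rot[5] = 01101$50140
  rot[6] = 1101$501400
  rot[7] = 101$5014001
  rot[8] = 01$50140011
  rot[9] = 1$501400110
  rot[10] = $5014001101
Sorted (with $ < everything):
  sorted[0] = $5014001101
  sorted[1] = 001101$5014
  sorted[2] = 01$50140011
  sorted[3] = 01101$50140
  sorted[4] = 014001101$5
  sorted[5] = 1$501400110
  sorted[6] = 101$5014001
  sorted[7] = 1101$501400
  sorted[8] = 14001101$50
  sorted[9] = 4001101$501
  sorted[10] = 5014001101$
sorted[5] = 1$501400110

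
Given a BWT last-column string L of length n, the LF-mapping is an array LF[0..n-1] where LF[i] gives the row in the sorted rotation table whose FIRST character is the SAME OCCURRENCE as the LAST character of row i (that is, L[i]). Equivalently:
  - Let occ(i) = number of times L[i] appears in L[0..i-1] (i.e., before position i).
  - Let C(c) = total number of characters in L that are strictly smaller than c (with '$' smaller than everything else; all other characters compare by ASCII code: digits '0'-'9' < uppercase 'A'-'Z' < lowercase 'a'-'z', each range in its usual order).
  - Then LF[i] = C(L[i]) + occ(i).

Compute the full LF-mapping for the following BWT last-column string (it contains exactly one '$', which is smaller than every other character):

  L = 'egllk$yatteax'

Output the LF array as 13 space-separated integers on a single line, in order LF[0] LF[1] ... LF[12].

Answer: 3 5 7 8 6 0 12 1 9 10 4 2 11

Derivation:
Char counts: '$':1, 'a':2, 'e':2, 'g':1, 'k':1, 'l':2, 't':2, 'x':1, 'y':1
C (first-col start): C('$')=0, C('a')=1, C('e')=3, C('g')=5, C('k')=6, C('l')=7, C('t')=9, C('x')=11, C('y')=12
L[0]='e': occ=0, LF[0]=C('e')+0=3+0=3
L[1]='g': occ=0, LF[1]=C('g')+0=5+0=5
L[2]='l': occ=0, LF[2]=C('l')+0=7+0=7
L[3]='l': occ=1, LF[3]=C('l')+1=7+1=8
L[4]='k': occ=0, LF[4]=C('k')+0=6+0=6
L[5]='$': occ=0, LF[5]=C('$')+0=0+0=0
L[6]='y': occ=0, LF[6]=C('y')+0=12+0=12
L[7]='a': occ=0, LF[7]=C('a')+0=1+0=1
L[8]='t': occ=0, LF[8]=C('t')+0=9+0=9
L[9]='t': occ=1, LF[9]=C('t')+1=9+1=10
L[10]='e': occ=1, LF[10]=C('e')+1=3+1=4
L[11]='a': occ=1, LF[11]=C('a')+1=1+1=2
L[12]='x': occ=0, LF[12]=C('x')+0=11+0=11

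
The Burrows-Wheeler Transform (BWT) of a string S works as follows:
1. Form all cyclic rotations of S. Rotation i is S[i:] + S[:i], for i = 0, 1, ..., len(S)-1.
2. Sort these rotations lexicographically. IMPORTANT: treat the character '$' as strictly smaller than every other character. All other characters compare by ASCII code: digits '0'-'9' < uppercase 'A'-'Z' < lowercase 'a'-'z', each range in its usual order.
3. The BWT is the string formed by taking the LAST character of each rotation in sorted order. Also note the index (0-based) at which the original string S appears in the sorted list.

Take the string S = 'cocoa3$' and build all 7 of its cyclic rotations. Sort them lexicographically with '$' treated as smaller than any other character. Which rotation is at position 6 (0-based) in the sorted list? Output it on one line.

All 7 rotations (rotation i = S[i:]+S[:i]):
  rot[0] = cocoa3$
  rot[1] = ocoa3$c
  rot[2] = coa3$co
  rot[3] = oa3$coc
  rot[4] = a3$coco
  rot[5] = 3$cocoa
  rot[6] = $cocoa3
Sorted (with $ < everything):
  sorted[0] = $cocoa3
  sorted[1] = 3$cocoa
  sorted[2] = a3$coco
  sorted[3] = coa3$co
  sorted[4] = cocoa3$
  sorted[5] = oa3$coc
  sorted[6] = ocoa3$c
sorted[6] = ocoa3$c

Answer: ocoa3$c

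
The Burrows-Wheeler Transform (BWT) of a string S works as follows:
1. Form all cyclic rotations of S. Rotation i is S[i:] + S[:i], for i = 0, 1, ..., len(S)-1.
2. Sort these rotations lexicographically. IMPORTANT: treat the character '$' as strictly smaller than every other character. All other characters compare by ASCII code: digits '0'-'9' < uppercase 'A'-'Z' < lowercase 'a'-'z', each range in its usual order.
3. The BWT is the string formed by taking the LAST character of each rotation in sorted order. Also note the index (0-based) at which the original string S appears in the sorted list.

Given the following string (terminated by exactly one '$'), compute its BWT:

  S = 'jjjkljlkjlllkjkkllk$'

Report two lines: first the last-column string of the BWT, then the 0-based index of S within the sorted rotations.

Answer: k$jkjlkllljjkklljklj
1

Derivation:
All 20 rotations (rotation i = S[i:]+S[:i]):
  rot[0] = jjjkljlkjlllkjkkllk$
  rot[1] = jjkljlkjlllkjkkllk$j
  rot[2] = jkljlkjlllkjkkllk$jj
  rot[3] = kljlkjlllkjkkllk$jjj
  rot[4] = ljlkjlllkjkkllk$jjjk
  rot[5] = jlkjlllkjkkllk$jjjkl
  rot[6] = lkjlllkjkkllk$jjjklj
  rot[7] = kjlllkjkkllk$jjjkljl
  rot[8] = jlllkjkkllk$jjjkljlk
  rot[9] = lllkjkkllk$jjjkljlkj
  rot[10] = llkjkkllk$jjjkljlkjl
  rot[11] = lkjkkllk$jjjkljlkjll
  rot[12] = kjkkllk$jjjkljlkjlll
  rot[13] = jkkllk$jjjkljlkjlllk
  rot[14] = kkllk$jjjkljlkjlllkj
  rot[15] = kllk$jjjkljlkjlllkjk
  rot[16] = llk$jjjkljlkjlllkjkk
  rot[17] = lk$jjjkljlkjlllkjkkl
  rot[18] = k$jjjkljlkjlllkjkkll
  rot[19] = $jjjkljlkjlllkjkkllk
Sorted (with $ < everything):
  sorted[0] = $jjjkljlkjlllkjkkllk  (last char: 'k')
  sorted[1] = jjjkljlkjlllkjkkllk$  (last char: '$')
  sorted[2] = jjkljlkjlllkjkkllk$j  (last char: 'j')
  sorted[3] = jkkllk$jjjkljlkjlllk  (last char: 'k')
  sorted[4] = jkljlkjlllkjkkllk$jj  (last char: 'j')
  sorted[5] = jlkjlllkjkkllk$jjjkl  (last char: 'l')
  sorted[6] = jlllkjkkllk$jjjkljlk  (last char: 'k')
  sorted[7] = k$jjjkljlkjlllkjkkll  (last char: 'l')
  sorted[8] = kjkkllk$jjjkljlkjlll  (last char: 'l')
  sorted[9] = kjlllkjkkllk$jjjkljl  (last char: 'l')
  sorted[10] = kkllk$jjjkljlkjlllkj  (last char: 'j')
  sorted[11] = kljlkjlllkjkkllk$jjj  (last char: 'j')
  sorted[12] = kllk$jjjkljlkjlllkjk  (last char: 'k')
  sorted[13] = ljlkjlllkjkkllk$jjjk  (last char: 'k')
  sorted[14] = lk$jjjkljlkjlllkjkkl  (last char: 'l')
  sorted[15] = lkjkkllk$jjjkljlkjll  (last char: 'l')
  sorted[16] = lkjlllkjkkllk$jjjklj  (last char: 'j')
  sorted[17] = llk$jjjkljlkjlllkjkk  (last char: 'k')
  sorted[18] = llkjkkllk$jjjkljlkjl  (last char: 'l')
  sorted[19] = lllkjkkllk$jjjkljlkj  (last char: 'j')
Last column: k$jkjlkllljjkklljklj
Original string S is at sorted index 1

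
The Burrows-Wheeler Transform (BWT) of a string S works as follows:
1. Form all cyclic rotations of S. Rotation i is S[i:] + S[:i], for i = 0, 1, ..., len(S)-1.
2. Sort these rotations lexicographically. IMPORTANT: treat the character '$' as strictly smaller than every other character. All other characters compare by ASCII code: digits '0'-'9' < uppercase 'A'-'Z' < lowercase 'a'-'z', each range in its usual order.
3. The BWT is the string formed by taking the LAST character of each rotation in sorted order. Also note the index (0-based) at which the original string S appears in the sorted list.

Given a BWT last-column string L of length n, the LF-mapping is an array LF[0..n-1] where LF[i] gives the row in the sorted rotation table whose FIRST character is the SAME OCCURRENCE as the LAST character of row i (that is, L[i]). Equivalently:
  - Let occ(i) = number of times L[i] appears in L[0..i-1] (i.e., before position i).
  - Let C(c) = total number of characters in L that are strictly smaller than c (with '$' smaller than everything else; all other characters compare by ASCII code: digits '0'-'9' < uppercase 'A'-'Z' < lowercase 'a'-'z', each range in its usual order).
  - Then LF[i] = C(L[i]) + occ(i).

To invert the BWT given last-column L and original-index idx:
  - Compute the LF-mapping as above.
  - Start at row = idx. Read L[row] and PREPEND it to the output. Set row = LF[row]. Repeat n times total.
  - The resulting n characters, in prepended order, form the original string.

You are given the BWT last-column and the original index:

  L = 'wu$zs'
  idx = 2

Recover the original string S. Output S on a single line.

LF mapping: 3 2 0 4 1
Walk LF starting at row 2, prepending L[row]:
  step 1: row=2, L[2]='$', prepend. Next row=LF[2]=0
  step 2: row=0, L[0]='w', prepend. Next row=LF[0]=3
  step 3: row=3, L[3]='z', prepend. Next row=LF[3]=4
  step 4: row=4, L[4]='s', prepend. Next row=LF[4]=1
  step 5: row=1, L[1]='u', prepend. Next row=LF[1]=2
Reversed output: uszw$

Answer: uszw$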